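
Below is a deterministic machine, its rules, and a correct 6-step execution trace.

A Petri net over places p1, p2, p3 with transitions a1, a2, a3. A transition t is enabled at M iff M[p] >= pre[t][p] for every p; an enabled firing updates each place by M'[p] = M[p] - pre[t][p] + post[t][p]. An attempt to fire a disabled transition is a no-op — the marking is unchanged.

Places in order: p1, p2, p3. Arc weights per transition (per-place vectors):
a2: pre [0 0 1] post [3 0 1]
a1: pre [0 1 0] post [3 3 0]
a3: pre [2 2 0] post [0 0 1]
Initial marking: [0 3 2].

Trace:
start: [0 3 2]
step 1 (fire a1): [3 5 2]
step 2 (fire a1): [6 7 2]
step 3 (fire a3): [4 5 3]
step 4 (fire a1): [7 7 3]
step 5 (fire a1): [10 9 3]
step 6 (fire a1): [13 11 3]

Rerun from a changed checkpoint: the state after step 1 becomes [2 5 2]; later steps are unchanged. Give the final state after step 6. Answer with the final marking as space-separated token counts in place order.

state after step 1 := [2 5 2]
step 2 (fire a1): [5 7 2]
step 3 (fire a3): [3 5 3]
step 4 (fire a1): [6 7 3]
step 5 (fire a1): [9 9 3]
step 6 (fire a1): [12 11 3]

12 11 3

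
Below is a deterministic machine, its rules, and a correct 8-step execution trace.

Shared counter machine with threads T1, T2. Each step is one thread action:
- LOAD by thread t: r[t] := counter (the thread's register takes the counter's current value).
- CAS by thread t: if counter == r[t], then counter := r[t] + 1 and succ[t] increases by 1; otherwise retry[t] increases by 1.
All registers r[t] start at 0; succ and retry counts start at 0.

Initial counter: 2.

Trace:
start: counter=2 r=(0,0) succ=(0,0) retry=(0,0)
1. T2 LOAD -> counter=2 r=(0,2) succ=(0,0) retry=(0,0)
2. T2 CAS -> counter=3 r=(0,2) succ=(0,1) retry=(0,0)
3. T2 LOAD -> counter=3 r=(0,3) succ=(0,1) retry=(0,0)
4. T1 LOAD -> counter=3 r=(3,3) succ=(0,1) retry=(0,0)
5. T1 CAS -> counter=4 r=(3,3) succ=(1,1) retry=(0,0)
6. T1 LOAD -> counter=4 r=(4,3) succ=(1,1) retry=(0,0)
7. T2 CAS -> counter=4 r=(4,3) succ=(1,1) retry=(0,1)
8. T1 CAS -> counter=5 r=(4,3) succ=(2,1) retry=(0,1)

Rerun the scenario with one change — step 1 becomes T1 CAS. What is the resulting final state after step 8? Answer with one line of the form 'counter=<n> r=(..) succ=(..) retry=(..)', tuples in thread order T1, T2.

counter=4 r=(3,2) succ=(2,0) retry=(1,2)

(re-executing from step 1 with the substitution; state before step 1: counter=2 r=(0,0) succ=(0,0) retry=(0,0))
1. T1 CAS -> counter=2 r=(0,0) succ=(0,0) retry=(1,0)
2. T2 CAS -> counter=2 r=(0,0) succ=(0,0) retry=(1,1)
3. T2 LOAD -> counter=2 r=(0,2) succ=(0,0) retry=(1,1)
4. T1 LOAD -> counter=2 r=(2,2) succ=(0,0) retry=(1,1)
5. T1 CAS -> counter=3 r=(2,2) succ=(1,0) retry=(1,1)
6. T1 LOAD -> counter=3 r=(3,2) succ=(1,0) retry=(1,1)
7. T2 CAS -> counter=3 r=(3,2) succ=(1,0) retry=(1,2)
8. T1 CAS -> counter=4 r=(3,2) succ=(2,0) retry=(1,2)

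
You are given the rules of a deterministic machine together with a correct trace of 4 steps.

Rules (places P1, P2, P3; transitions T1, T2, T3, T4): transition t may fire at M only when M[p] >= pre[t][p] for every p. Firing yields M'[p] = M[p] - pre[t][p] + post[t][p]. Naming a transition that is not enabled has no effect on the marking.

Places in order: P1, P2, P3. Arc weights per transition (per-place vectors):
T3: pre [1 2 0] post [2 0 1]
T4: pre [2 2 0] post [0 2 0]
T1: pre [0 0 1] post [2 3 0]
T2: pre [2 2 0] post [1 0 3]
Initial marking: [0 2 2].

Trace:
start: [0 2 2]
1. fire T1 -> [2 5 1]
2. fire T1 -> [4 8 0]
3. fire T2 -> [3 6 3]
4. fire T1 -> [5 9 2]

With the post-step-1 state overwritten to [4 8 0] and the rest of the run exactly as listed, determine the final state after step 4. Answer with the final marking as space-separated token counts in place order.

state after step 1 := [4 8 0]
2. fire T1 -> [4 8 0]
3. fire T2 -> [3 6 3]
4. fire T1 -> [5 9 2]

5 9 2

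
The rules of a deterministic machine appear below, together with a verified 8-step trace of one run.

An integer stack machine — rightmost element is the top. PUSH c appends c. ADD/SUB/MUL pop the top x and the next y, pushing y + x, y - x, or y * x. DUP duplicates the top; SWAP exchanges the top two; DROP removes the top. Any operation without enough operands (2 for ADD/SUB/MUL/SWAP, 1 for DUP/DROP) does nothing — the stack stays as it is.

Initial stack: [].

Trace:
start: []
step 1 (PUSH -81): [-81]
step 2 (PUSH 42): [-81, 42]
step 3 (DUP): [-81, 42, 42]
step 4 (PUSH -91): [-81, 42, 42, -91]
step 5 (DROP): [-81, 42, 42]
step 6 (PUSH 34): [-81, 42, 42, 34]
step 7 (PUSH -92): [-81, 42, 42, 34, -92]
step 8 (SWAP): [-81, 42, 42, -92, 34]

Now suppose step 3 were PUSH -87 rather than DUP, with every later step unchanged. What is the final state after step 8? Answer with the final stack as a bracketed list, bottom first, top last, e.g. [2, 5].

[-81, 42, -87, -92, 34]

(re-executing from step 3 with the substitution; state before step 3: [-81, 42])
step 3 (PUSH -87): [-81, 42, -87]
step 4 (PUSH -91): [-81, 42, -87, -91]
step 5 (DROP): [-81, 42, -87]
step 6 (PUSH 34): [-81, 42, -87, 34]
step 7 (PUSH -92): [-81, 42, -87, 34, -92]
step 8 (SWAP): [-81, 42, -87, -92, 34]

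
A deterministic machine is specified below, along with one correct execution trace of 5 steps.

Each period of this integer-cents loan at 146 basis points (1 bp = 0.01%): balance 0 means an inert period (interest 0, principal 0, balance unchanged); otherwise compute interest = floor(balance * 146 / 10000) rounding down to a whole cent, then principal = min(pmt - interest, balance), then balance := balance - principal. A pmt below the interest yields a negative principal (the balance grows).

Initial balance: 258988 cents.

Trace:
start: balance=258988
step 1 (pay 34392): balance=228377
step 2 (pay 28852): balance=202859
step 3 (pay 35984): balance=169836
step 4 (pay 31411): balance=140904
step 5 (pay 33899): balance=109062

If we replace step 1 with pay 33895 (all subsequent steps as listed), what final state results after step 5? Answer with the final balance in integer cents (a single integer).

(re-executing from step 1 with the substitution; state before step 1: balance=258988)
step 1 (pay 33895): balance=228874
step 2 (pay 28852): balance=203363
step 3 (pay 35984): balance=170348
step 4 (pay 31411): balance=141424
step 5 (pay 33899): balance=109589

109589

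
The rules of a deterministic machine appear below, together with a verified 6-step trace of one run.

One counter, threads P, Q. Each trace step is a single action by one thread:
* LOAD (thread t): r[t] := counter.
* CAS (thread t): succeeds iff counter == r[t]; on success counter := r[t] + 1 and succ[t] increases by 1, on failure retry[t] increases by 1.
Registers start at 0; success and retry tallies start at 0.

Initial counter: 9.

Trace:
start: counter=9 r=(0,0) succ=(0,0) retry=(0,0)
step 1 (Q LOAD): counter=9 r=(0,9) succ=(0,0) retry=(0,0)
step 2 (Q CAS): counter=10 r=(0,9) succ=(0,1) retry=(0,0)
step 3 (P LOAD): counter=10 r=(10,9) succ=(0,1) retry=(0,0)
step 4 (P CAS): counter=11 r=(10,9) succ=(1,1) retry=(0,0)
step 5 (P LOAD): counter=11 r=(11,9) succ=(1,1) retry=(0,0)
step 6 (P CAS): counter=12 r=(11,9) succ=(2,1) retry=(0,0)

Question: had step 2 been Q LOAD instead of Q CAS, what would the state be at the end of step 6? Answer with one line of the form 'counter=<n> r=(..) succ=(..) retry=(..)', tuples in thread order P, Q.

counter=11 r=(10,9) succ=(2,0) retry=(0,0)

(re-executing from step 2 with the substitution; state before step 2: counter=9 r=(0,9) succ=(0,0) retry=(0,0))
step 2 (Q LOAD): counter=9 r=(0,9) succ=(0,0) retry=(0,0)
step 3 (P LOAD): counter=9 r=(9,9) succ=(0,0) retry=(0,0)
step 4 (P CAS): counter=10 r=(9,9) succ=(1,0) retry=(0,0)
step 5 (P LOAD): counter=10 r=(10,9) succ=(1,0) retry=(0,0)
step 6 (P CAS): counter=11 r=(10,9) succ=(2,0) retry=(0,0)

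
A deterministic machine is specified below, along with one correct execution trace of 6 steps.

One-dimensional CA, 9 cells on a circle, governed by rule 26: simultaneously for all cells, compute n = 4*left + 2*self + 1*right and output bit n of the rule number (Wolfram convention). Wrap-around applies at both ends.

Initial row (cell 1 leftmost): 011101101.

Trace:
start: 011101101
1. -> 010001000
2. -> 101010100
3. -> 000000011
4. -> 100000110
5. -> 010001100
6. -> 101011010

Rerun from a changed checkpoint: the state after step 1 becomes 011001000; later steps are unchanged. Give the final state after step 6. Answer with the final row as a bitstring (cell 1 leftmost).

001001001

state after step 1 := 011001000
2. -> 110110100
3. -> 100100011
4. -> 011010110
5. -> 110000101
6. -> 001001001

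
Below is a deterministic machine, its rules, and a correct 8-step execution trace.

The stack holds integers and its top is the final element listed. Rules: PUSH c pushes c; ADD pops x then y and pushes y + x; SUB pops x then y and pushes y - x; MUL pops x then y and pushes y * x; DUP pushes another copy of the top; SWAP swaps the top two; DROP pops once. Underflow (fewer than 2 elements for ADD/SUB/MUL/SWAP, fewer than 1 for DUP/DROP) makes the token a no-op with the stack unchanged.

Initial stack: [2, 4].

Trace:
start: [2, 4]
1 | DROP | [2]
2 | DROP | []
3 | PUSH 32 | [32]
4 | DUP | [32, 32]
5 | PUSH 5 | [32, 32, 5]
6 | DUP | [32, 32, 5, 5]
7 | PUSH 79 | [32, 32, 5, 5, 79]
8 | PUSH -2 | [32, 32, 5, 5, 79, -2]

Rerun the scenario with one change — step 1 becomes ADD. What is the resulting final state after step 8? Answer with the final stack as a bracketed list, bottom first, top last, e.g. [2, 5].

[32, 32, 5, 5, 79, -2]

(re-executing from step 1 with the substitution; state before step 1: [2, 4])
1 | ADD | [6]
2 | DROP | []
3 | PUSH 32 | [32]
4 | DUP | [32, 32]
5 | PUSH 5 | [32, 32, 5]
6 | DUP | [32, 32, 5, 5]
7 | PUSH 79 | [32, 32, 5, 5, 79]
8 | PUSH -2 | [32, 32, 5, 5, 79, -2]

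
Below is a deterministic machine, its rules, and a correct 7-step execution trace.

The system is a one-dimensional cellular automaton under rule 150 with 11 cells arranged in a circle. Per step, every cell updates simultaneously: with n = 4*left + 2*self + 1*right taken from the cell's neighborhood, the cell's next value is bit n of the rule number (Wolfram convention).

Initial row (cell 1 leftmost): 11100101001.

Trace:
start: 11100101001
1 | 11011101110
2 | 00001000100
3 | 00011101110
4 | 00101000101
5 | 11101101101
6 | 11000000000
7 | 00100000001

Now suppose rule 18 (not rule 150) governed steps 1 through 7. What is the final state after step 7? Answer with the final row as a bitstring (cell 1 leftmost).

00100000001

(re-executing steps 1..7 under rule 18; state before step 1: 11100101001)
1 | 00011000110
2 | 00100101001
3 | 11011000110
4 | 00000101000
5 | 00001000100
6 | 00010101010
7 | 00100000001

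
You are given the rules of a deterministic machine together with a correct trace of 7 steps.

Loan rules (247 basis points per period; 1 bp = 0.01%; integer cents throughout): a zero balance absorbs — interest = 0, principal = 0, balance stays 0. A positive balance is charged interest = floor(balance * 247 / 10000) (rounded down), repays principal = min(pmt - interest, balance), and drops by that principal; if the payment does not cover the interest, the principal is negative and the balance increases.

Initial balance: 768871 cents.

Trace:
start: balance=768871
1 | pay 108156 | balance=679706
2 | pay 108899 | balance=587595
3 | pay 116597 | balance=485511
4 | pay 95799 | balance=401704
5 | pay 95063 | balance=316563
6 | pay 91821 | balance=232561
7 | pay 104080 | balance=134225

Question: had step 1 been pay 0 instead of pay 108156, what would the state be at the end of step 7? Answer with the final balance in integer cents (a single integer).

259433

(re-executing from step 1 with the substitution; state before step 1: balance=768871)
1 | pay 0 | balance=787862
2 | pay 108899 | balance=698423
3 | pay 116597 | balance=599077
4 | pay 95799 | balance=518075
5 | pay 95063 | balance=435808
6 | pay 91821 | balance=354751
7 | pay 104080 | balance=259433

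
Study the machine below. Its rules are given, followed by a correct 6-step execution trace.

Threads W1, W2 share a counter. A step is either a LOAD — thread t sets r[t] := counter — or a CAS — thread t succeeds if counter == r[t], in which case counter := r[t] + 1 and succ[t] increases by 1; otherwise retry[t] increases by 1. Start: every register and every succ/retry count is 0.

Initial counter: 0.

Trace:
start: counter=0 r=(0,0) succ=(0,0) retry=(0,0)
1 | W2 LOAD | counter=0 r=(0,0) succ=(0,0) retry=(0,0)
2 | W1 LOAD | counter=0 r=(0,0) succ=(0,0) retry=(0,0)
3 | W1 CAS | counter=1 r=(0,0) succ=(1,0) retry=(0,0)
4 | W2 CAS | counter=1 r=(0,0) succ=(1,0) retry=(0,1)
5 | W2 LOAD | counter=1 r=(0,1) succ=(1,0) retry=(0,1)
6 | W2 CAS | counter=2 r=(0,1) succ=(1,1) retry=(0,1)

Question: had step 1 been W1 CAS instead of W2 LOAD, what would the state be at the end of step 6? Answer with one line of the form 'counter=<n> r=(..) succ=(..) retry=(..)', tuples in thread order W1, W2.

(re-executing from step 1 with the substitution; state before step 1: counter=0 r=(0,0) succ=(0,0) retry=(0,0))
1 | W1 CAS | counter=1 r=(0,0) succ=(1,0) retry=(0,0)
2 | W1 LOAD | counter=1 r=(1,0) succ=(1,0) retry=(0,0)
3 | W1 CAS | counter=2 r=(1,0) succ=(2,0) retry=(0,0)
4 | W2 CAS | counter=2 r=(1,0) succ=(2,0) retry=(0,1)
5 | W2 LOAD | counter=2 r=(1,2) succ=(2,0) retry=(0,1)
6 | W2 CAS | counter=3 r=(1,2) succ=(2,1) retry=(0,1)

counter=3 r=(1,2) succ=(2,1) retry=(0,1)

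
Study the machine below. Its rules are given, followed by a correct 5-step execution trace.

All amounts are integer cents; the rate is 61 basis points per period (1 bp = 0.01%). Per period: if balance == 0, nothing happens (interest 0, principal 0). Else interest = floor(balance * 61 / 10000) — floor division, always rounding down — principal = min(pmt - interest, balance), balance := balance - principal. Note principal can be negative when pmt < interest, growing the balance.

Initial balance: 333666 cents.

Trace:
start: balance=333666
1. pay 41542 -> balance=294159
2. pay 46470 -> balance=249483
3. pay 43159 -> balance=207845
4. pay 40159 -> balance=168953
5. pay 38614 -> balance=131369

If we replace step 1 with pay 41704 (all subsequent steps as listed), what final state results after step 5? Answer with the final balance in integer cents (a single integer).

131203

(re-executing from step 1 with the substitution; state before step 1: balance=333666)
1. pay 41704 -> balance=293997
2. pay 46470 -> balance=249320
3. pay 43159 -> balance=207681
4. pay 40159 -> balance=168788
5. pay 38614 -> balance=131203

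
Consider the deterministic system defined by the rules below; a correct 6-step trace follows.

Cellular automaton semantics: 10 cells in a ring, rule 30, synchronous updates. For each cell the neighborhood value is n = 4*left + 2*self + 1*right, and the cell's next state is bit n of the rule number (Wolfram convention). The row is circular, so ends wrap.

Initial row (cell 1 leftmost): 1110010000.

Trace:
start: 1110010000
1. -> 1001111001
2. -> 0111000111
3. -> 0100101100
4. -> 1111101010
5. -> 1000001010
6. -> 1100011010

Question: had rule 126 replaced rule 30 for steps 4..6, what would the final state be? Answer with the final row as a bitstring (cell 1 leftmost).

(re-executing steps 4..6 under rule 126; state before step 4: 0100101100)
4. -> 1111111110
5. -> 1000000011
6. -> 1100000110

1100000110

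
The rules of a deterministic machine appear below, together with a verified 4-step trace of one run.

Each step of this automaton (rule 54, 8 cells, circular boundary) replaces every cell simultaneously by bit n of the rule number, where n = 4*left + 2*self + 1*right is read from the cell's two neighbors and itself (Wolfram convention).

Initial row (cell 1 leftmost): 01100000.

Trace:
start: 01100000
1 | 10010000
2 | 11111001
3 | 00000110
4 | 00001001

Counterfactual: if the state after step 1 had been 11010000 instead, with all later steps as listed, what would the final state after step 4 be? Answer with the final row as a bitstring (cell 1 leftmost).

00101000

state after step 1 := 11010000
2 | 00111001
3 | 11000111
4 | 00101000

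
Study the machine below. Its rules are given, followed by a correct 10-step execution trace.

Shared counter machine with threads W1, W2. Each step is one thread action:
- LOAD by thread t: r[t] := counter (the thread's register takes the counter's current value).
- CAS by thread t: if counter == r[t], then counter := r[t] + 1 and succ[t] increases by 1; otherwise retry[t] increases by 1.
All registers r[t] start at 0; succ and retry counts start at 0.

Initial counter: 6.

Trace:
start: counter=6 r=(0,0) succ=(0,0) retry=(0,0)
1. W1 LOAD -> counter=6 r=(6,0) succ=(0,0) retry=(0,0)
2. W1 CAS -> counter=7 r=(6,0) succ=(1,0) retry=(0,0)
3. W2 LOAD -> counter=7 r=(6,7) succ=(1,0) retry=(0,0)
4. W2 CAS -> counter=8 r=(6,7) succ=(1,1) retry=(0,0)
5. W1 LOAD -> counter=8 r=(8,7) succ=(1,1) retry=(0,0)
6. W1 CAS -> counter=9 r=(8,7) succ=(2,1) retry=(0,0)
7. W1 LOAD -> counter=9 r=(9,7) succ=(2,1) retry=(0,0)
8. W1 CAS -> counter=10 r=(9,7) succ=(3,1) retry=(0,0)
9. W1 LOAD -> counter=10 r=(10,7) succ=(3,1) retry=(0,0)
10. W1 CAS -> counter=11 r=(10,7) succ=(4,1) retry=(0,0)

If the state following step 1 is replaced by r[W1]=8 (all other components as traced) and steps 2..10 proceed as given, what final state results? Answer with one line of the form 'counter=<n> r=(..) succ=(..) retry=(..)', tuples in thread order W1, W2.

counter=10 r=(9,6) succ=(3,1) retry=(1,0)

state after step 1 := counter=6 r=(8,0) succ=(0,0) retry=(0,0)
2. W1 CAS -> counter=6 r=(8,0) succ=(0,0) retry=(1,0)
3. W2 LOAD -> counter=6 r=(8,6) succ=(0,0) retry=(1,0)
4. W2 CAS -> counter=7 r=(8,6) succ=(0,1) retry=(1,0)
5. W1 LOAD -> counter=7 r=(7,6) succ=(0,1) retry=(1,0)
6. W1 CAS -> counter=8 r=(7,6) succ=(1,1) retry=(1,0)
7. W1 LOAD -> counter=8 r=(8,6) succ=(1,1) retry=(1,0)
8. W1 CAS -> counter=9 r=(8,6) succ=(2,1) retry=(1,0)
9. W1 LOAD -> counter=9 r=(9,6) succ=(2,1) retry=(1,0)
10. W1 CAS -> counter=10 r=(9,6) succ=(3,1) retry=(1,0)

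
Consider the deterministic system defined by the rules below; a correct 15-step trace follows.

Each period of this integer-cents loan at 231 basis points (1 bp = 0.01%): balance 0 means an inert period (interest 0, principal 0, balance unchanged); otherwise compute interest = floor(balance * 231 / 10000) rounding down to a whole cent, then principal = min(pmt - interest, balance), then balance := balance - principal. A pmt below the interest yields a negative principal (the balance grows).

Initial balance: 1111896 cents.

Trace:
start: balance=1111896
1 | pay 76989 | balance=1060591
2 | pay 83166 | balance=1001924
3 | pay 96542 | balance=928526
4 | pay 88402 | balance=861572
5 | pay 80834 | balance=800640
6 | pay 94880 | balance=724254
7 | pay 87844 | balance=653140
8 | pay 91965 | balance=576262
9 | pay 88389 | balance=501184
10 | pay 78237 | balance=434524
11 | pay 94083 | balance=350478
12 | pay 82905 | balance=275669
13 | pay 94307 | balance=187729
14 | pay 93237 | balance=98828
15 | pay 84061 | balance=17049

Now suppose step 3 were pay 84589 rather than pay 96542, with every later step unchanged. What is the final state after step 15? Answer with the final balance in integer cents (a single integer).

(re-executing from step 3 with the substitution; state before step 3: balance=1001924)
3 | pay 84589 | balance=940479
4 | pay 88402 | balance=873802
5 | pay 80834 | balance=813152
6 | pay 94880 | balance=737055
7 | pay 87844 | balance=666236
8 | pay 91965 | balance=589661
9 | pay 88389 | balance=514893
10 | pay 78237 | balance=448550
11 | pay 94083 | balance=364828
12 | pay 82905 | balance=290350
13 | pay 94307 | balance=202750
14 | pay 93237 | balance=114196
15 | pay 84061 | balance=32772

32772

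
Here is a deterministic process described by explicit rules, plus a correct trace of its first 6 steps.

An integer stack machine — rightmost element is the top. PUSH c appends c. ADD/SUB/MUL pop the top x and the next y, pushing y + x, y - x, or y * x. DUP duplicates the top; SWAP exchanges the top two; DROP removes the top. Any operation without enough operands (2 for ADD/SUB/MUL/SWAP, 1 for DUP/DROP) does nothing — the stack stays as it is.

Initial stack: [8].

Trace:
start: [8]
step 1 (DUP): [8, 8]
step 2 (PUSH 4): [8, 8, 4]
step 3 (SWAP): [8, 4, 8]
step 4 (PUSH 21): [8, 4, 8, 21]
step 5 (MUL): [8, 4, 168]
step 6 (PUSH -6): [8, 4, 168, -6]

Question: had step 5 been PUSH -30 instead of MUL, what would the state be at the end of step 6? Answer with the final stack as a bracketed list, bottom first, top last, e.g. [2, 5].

(re-executing from step 5 with the substitution; state before step 5: [8, 4, 8, 21])
step 5 (PUSH -30): [8, 4, 8, 21, -30]
step 6 (PUSH -6): [8, 4, 8, 21, -30, -6]

[8, 4, 8, 21, -30, -6]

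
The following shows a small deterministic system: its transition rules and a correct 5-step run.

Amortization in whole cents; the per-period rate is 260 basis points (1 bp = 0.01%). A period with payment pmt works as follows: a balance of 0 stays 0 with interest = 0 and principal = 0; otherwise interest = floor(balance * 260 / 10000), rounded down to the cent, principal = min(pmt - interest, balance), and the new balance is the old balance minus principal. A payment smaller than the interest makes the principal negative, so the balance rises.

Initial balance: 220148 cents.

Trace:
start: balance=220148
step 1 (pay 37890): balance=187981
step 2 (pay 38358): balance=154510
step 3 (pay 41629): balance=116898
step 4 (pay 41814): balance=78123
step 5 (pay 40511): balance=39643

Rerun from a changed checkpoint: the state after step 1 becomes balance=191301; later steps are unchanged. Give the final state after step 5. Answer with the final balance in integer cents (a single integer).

state after step 1 := balance=191301
step 2 (pay 38358): balance=157916
step 3 (pay 41629): balance=120392
step 4 (pay 41814): balance=81708
step 5 (pay 40511): balance=43321

43321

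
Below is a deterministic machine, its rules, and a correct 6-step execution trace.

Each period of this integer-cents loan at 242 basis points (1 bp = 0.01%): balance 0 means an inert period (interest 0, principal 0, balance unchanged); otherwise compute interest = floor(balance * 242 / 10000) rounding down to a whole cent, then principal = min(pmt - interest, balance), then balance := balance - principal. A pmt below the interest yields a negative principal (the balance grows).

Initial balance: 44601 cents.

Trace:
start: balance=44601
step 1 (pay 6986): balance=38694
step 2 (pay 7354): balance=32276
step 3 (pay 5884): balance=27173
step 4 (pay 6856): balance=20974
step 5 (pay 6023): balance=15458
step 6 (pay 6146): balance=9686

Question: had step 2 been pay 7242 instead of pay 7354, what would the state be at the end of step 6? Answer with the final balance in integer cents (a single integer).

9808

(re-executing from step 2 with the substitution; state before step 2: balance=38694)
step 2 (pay 7242): balance=32388
step 3 (pay 5884): balance=27287
step 4 (pay 6856): balance=21091
step 5 (pay 6023): balance=15578
step 6 (pay 6146): balance=9808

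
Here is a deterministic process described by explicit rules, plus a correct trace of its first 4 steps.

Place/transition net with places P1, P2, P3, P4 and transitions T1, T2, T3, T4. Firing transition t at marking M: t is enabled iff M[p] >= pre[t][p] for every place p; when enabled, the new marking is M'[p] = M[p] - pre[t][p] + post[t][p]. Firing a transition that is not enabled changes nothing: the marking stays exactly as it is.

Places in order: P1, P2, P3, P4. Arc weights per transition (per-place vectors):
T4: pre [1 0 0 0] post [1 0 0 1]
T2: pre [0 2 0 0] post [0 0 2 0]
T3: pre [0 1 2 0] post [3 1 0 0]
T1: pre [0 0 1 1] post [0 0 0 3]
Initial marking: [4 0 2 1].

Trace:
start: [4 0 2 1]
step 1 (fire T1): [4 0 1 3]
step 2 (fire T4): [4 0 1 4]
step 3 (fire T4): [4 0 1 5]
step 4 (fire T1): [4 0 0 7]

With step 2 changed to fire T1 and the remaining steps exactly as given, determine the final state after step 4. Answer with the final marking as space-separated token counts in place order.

(re-executing from step 2 with the substitution; state before step 2: [4 0 1 3])
step 2 (fire T1): [4 0 0 5]
step 3 (fire T4): [4 0 0 6]
step 4 (fire T1): [4 0 0 6]

4 0 0 6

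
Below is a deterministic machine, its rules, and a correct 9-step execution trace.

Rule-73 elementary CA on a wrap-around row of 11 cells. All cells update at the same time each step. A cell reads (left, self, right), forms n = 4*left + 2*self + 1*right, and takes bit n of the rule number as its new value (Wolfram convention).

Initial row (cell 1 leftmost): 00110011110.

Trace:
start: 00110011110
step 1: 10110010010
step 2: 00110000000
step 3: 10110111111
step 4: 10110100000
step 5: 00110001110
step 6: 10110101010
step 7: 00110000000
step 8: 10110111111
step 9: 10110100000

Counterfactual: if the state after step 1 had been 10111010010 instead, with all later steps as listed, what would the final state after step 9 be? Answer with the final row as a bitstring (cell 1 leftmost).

state after step 1 := 10111010010
step 2: 00101000000
step 3: 10000011111
step 4: 10111010000
step 5: 00101000110
step 6: 10000010110
step 7: 00111000110
step 8: 10101010110
step 9: 00000000110

00000000110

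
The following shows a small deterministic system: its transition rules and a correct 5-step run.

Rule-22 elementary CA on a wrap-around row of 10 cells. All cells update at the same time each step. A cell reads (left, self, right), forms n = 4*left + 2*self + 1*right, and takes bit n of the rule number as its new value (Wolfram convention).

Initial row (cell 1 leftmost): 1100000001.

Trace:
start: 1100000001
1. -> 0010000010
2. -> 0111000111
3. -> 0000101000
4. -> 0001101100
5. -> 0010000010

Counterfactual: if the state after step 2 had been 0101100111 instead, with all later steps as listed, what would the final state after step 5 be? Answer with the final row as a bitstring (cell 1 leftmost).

0000111111

state after step 2 := 0101100111
3. -> 0100011000
4. -> 1110100100
5. -> 0000111111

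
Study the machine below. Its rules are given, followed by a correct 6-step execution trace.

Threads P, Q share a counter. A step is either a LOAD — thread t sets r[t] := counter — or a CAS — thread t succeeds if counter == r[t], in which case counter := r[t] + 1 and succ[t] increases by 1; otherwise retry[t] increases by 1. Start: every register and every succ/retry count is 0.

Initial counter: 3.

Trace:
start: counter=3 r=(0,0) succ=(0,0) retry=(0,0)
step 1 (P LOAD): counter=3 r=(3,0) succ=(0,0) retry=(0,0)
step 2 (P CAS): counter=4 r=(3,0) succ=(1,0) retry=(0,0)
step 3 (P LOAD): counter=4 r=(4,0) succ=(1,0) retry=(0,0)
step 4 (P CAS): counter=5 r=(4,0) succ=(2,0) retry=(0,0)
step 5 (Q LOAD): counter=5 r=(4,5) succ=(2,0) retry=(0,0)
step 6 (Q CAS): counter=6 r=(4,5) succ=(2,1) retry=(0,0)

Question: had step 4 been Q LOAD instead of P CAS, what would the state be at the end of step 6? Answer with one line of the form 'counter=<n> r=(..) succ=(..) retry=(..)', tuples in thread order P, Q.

(re-executing from step 4 with the substitution; state before step 4: counter=4 r=(4,0) succ=(1,0) retry=(0,0))
step 4 (Q LOAD): counter=4 r=(4,4) succ=(1,0) retry=(0,0)
step 5 (Q LOAD): counter=4 r=(4,4) succ=(1,0) retry=(0,0)
step 6 (Q CAS): counter=5 r=(4,4) succ=(1,1) retry=(0,0)

counter=5 r=(4,4) succ=(1,1) retry=(0,0)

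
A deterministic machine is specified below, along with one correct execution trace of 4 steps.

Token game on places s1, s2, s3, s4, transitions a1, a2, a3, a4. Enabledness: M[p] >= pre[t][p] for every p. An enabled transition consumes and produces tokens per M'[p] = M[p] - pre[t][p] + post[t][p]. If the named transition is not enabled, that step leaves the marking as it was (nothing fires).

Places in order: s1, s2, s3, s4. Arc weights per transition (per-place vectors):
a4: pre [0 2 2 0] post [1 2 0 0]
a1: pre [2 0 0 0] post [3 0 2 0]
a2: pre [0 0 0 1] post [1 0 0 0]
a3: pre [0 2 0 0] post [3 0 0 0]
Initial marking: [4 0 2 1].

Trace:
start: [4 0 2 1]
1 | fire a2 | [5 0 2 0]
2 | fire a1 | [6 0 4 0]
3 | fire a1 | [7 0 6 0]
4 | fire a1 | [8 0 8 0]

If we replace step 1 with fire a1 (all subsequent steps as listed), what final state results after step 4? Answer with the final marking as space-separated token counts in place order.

8 0 10 1

(re-executing from step 1 with the substitution; state before step 1: [4 0 2 1])
1 | fire a1 | [5 0 4 1]
2 | fire a1 | [6 0 6 1]
3 | fire a1 | [7 0 8 1]
4 | fire a1 | [8 0 10 1]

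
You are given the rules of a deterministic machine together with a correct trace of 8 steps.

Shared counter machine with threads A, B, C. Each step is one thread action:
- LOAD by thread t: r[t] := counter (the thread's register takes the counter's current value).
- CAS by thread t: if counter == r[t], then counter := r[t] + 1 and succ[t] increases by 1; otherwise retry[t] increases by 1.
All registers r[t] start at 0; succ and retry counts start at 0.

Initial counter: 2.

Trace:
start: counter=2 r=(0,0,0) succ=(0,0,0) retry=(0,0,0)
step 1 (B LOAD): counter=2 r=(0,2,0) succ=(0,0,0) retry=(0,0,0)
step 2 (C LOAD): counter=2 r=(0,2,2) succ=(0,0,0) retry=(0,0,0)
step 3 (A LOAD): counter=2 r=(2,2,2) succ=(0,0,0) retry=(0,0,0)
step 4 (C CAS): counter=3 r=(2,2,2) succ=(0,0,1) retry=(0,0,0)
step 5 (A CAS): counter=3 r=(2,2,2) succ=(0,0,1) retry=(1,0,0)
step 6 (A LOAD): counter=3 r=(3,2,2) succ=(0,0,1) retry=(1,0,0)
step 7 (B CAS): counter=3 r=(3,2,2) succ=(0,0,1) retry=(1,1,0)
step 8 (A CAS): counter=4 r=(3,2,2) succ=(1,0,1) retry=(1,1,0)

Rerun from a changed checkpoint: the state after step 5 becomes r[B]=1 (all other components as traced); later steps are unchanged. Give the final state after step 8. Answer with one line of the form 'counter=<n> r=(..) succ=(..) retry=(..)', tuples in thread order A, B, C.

counter=4 r=(3,1,2) succ=(1,0,1) retry=(1,1,0)

state after step 5 := counter=3 r=(2,1,2) succ=(0,0,1) retry=(1,0,0)
step 6 (A LOAD): counter=3 r=(3,1,2) succ=(0,0,1) retry=(1,0,0)
step 7 (B CAS): counter=3 r=(3,1,2) succ=(0,0,1) retry=(1,1,0)
step 8 (A CAS): counter=4 r=(3,1,2) succ=(1,0,1) retry=(1,1,0)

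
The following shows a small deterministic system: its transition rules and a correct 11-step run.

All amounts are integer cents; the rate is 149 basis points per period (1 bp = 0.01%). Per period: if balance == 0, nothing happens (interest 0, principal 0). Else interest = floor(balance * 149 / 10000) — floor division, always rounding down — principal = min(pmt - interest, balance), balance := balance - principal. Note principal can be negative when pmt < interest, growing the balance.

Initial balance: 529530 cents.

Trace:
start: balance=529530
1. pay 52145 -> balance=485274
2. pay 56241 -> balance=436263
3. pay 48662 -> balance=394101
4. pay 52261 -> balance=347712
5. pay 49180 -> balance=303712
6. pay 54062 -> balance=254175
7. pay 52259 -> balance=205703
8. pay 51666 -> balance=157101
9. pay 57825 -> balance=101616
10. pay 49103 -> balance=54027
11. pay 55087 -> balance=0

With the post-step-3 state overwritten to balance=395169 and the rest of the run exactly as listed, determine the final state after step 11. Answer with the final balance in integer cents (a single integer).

state after step 3 := balance=395169
4. pay 52261 -> balance=348796
5. pay 49180 -> balance=304813
6. pay 54062 -> balance=255292
7. pay 52259 -> balance=206836
8. pay 51666 -> balance=158251
9. pay 57825 -> balance=102783
10. pay 49103 -> balance=55211
11. pay 55087 -> balance=946

946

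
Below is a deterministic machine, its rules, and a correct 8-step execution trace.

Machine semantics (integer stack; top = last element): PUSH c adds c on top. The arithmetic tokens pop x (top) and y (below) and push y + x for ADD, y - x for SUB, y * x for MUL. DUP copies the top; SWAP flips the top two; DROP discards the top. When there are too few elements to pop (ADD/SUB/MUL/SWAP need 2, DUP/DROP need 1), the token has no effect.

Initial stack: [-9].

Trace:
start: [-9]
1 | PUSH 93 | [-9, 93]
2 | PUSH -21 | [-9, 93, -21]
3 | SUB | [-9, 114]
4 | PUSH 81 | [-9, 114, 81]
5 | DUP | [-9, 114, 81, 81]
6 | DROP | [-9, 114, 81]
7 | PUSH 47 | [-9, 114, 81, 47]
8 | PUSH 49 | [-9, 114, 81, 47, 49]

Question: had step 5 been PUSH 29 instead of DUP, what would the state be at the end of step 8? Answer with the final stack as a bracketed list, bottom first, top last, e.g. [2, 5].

(re-executing from step 5 with the substitution; state before step 5: [-9, 114, 81])
5 | PUSH 29 | [-9, 114, 81, 29]
6 | DROP | [-9, 114, 81]
7 | PUSH 47 | [-9, 114, 81, 47]
8 | PUSH 49 | [-9, 114, 81, 47, 49]

[-9, 114, 81, 47, 49]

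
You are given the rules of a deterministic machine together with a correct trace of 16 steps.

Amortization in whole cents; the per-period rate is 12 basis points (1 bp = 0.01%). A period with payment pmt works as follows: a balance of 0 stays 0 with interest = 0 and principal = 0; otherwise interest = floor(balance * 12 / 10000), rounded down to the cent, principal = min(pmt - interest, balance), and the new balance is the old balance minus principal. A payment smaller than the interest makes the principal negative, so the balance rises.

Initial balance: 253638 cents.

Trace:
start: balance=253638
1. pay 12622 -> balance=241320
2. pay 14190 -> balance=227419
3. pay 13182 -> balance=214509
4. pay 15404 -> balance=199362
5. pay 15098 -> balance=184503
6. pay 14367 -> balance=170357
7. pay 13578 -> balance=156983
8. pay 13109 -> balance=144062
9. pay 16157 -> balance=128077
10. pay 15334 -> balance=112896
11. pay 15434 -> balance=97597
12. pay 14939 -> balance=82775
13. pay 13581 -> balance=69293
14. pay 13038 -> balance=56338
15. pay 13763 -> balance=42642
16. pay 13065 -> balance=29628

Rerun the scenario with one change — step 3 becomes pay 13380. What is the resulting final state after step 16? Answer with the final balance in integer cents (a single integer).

(re-executing from step 3 with the substitution; state before step 3: balance=227419)
3. pay 13380 -> balance=214311
4. pay 15404 -> balance=199164
5. pay 15098 -> balance=184304
6. pay 14367 -> balance=170158
7. pay 13578 -> balance=156784
8. pay 13109 -> balance=143863
9. pay 16157 -> balance=127878
10. pay 15334 -> balance=112697
11. pay 15434 -> balance=97398
12. pay 14939 -> balance=82575
13. pay 13581 -> balance=69093
14. pay 13038 -> balance=56137
15. pay 13763 -> balance=42441
16. pay 13065 -> balance=29426

29426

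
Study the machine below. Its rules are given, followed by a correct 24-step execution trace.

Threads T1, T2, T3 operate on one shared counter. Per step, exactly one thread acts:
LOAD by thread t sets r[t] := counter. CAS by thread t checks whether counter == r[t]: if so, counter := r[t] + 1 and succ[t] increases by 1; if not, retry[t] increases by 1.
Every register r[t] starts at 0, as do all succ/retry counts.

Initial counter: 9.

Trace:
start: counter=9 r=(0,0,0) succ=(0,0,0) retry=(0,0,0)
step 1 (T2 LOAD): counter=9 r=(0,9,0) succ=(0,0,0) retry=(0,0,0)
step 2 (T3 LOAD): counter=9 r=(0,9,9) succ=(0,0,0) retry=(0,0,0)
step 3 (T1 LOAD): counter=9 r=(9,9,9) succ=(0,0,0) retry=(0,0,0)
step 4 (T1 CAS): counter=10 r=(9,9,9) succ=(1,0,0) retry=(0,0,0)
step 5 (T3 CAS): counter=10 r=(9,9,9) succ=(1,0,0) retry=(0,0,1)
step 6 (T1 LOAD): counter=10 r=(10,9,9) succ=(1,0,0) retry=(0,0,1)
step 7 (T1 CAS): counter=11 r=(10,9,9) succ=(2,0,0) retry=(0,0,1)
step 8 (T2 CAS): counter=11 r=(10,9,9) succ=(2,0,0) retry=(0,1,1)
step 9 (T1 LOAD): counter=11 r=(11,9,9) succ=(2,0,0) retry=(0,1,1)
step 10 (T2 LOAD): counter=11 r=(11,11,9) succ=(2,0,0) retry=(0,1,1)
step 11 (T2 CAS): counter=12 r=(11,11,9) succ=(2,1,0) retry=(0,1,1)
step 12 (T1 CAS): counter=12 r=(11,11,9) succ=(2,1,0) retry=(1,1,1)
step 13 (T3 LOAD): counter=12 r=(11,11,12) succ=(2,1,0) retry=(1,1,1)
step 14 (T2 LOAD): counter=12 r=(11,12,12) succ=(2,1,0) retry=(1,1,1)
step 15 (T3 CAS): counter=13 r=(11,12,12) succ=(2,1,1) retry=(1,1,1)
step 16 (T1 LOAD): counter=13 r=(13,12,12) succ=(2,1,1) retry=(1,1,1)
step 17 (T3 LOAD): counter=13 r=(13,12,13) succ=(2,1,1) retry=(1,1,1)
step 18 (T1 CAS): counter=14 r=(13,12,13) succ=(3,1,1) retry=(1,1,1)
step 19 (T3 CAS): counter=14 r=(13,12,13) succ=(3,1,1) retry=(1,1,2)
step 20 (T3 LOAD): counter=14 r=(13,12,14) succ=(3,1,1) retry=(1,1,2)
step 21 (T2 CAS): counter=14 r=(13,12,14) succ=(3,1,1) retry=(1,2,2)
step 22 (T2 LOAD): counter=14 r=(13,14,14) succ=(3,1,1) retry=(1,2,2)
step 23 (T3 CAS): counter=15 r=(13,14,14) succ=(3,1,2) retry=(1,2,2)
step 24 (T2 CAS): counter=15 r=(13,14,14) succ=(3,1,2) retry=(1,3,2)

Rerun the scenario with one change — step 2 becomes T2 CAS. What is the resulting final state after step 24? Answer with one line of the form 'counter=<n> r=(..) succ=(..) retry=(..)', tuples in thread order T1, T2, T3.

counter=16 r=(14,15,15) succ=(3,2,2) retry=(1,3,2)

(re-executing from step 2 with the substitution; state before step 2: counter=9 r=(0,9,0) succ=(0,0,0) retry=(0,0,0))
step 2 (T2 CAS): counter=10 r=(0,9,0) succ=(0,1,0) retry=(0,0,0)
step 3 (T1 LOAD): counter=10 r=(10,9,0) succ=(0,1,0) retry=(0,0,0)
step 4 (T1 CAS): counter=11 r=(10,9,0) succ=(1,1,0) retry=(0,0,0)
step 5 (T3 CAS): counter=11 r=(10,9,0) succ=(1,1,0) retry=(0,0,1)
step 6 (T1 LOAD): counter=11 r=(11,9,0) succ=(1,1,0) retry=(0,0,1)
step 7 (T1 CAS): counter=12 r=(11,9,0) succ=(2,1,0) retry=(0,0,1)
step 8 (T2 CAS): counter=12 r=(11,9,0) succ=(2,1,0) retry=(0,1,1)
step 9 (T1 LOAD): counter=12 r=(12,9,0) succ=(2,1,0) retry=(0,1,1)
step 10 (T2 LOAD): counter=12 r=(12,12,0) succ=(2,1,0) retry=(0,1,1)
step 11 (T2 CAS): counter=13 r=(12,12,0) succ=(2,2,0) retry=(0,1,1)
step 12 (T1 CAS): counter=13 r=(12,12,0) succ=(2,2,0) retry=(1,1,1)
step 13 (T3 LOAD): counter=13 r=(12,12,13) succ=(2,2,0) retry=(1,1,1)
step 14 (T2 LOAD): counter=13 r=(12,13,13) succ=(2,2,0) retry=(1,1,1)
step 15 (T3 CAS): counter=14 r=(12,13,13) succ=(2,2,1) retry=(1,1,1)
step 16 (T1 LOAD): counter=14 r=(14,13,13) succ=(2,2,1) retry=(1,1,1)
step 17 (T3 LOAD): counter=14 r=(14,13,14) succ=(2,2,1) retry=(1,1,1)
step 18 (T1 CAS): counter=15 r=(14,13,14) succ=(3,2,1) retry=(1,1,1)
step 19 (T3 CAS): counter=15 r=(14,13,14) succ=(3,2,1) retry=(1,1,2)
step 20 (T3 LOAD): counter=15 r=(14,13,15) succ=(3,2,1) retry=(1,1,2)
step 21 (T2 CAS): counter=15 r=(14,13,15) succ=(3,2,1) retry=(1,2,2)
step 22 (T2 LOAD): counter=15 r=(14,15,15) succ=(3,2,1) retry=(1,2,2)
step 23 (T3 CAS): counter=16 r=(14,15,15) succ=(3,2,2) retry=(1,2,2)
step 24 (T2 CAS): counter=16 r=(14,15,15) succ=(3,2,2) retry=(1,3,2)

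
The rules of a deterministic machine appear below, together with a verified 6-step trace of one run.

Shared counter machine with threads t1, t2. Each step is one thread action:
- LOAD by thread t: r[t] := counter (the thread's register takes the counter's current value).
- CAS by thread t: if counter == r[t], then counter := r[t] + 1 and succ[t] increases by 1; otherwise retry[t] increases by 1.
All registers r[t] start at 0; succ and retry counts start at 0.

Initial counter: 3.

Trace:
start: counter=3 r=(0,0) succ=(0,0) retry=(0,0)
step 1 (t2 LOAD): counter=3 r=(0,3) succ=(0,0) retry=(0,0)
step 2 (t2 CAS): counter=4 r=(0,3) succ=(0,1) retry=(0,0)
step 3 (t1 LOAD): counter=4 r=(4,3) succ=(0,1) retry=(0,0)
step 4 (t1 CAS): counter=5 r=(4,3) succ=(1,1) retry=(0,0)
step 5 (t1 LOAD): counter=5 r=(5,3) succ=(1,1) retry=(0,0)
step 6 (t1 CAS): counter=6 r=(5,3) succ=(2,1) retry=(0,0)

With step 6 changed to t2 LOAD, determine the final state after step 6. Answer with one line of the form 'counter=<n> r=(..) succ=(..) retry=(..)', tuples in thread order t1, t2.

counter=5 r=(5,5) succ=(1,1) retry=(0,0)

(re-executing from step 6 with the substitution; state before step 6: counter=5 r=(5,3) succ=(1,1) retry=(0,0))
step 6 (t2 LOAD): counter=5 r=(5,5) succ=(1,1) retry=(0,0)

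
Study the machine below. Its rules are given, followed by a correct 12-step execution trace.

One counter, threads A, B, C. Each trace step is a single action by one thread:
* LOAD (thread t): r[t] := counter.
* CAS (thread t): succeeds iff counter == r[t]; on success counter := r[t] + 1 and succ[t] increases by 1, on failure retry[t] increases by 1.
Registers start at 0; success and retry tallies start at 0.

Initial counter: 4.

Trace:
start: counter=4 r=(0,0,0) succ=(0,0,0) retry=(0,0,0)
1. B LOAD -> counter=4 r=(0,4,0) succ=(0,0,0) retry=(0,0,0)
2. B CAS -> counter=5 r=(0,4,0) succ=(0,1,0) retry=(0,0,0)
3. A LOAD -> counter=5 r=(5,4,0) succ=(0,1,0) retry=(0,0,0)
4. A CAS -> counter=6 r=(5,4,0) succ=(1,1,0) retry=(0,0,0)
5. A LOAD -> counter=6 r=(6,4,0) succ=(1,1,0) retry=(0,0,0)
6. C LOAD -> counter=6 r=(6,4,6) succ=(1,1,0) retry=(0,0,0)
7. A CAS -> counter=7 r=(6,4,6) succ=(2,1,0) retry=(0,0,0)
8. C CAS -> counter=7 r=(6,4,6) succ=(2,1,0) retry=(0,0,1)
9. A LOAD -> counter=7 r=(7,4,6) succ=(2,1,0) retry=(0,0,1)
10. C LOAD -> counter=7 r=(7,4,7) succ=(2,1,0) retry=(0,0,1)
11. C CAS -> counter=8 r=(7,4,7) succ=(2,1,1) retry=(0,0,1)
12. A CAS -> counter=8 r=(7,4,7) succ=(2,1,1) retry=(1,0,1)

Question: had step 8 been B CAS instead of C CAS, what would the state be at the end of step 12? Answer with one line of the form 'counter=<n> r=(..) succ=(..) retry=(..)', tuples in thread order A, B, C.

(re-executing from step 8 with the substitution; state before step 8: counter=7 r=(6,4,6) succ=(2,1,0) retry=(0,0,0))
8. B CAS -> counter=7 r=(6,4,6) succ=(2,1,0) retry=(0,1,0)
9. A LOAD -> counter=7 r=(7,4,6) succ=(2,1,0) retry=(0,1,0)
10. C LOAD -> counter=7 r=(7,4,7) succ=(2,1,0) retry=(0,1,0)
11. C CAS -> counter=8 r=(7,4,7) succ=(2,1,1) retry=(0,1,0)
12. A CAS -> counter=8 r=(7,4,7) succ=(2,1,1) retry=(1,1,0)

counter=8 r=(7,4,7) succ=(2,1,1) retry=(1,1,0)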